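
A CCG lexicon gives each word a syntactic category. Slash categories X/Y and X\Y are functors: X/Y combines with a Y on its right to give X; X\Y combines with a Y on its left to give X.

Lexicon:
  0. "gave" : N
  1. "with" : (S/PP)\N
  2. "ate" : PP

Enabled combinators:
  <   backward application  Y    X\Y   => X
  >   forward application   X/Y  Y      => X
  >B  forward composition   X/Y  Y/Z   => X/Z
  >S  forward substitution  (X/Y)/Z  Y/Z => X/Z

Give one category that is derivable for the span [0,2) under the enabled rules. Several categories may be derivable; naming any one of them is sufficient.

S/PP

[0,3] S   >
  [0,2] S/PP   <
    [0,1] "gave" : N
    [1,2] "with" : (S/PP)\N
  [2,3] "ate" : PP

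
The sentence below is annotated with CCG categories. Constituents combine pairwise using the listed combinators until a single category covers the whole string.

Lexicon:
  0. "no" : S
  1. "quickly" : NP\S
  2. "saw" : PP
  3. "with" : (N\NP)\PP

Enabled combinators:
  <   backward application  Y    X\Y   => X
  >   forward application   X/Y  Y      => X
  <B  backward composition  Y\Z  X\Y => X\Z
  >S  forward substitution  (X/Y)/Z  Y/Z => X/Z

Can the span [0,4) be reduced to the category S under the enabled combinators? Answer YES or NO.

NO

S NP\S PP (N\NP)\PP
CKY chart[0,4] = {N}; S ∉ chart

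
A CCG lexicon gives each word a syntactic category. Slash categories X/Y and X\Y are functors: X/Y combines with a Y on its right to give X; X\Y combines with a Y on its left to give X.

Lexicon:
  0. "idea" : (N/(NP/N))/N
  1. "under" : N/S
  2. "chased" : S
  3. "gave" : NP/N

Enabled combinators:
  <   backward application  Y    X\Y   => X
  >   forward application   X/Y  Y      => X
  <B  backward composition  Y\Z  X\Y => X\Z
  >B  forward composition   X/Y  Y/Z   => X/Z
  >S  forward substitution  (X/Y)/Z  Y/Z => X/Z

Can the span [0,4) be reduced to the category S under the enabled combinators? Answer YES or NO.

NO

(N/(NP/N))/N N/S S NP/N
CKY chart[0,4] = {N}; S ∉ chart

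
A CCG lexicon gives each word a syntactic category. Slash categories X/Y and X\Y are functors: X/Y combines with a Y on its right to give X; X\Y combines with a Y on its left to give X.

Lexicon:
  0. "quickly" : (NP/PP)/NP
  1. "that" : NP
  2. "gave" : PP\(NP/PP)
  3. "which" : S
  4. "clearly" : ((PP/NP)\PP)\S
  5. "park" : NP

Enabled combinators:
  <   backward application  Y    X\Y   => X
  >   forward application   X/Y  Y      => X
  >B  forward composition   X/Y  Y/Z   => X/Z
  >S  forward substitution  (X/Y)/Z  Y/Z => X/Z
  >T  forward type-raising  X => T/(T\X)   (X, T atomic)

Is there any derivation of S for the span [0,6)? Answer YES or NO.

(NP/PP)/NP NP PP\(NP/PP) S ((PP/NP)\PP)\S NP
CKY chart[0,6] = {N/(N\PP), NP/(NP\PP), PP, PP/(NP\NP), PP/(PP\PP), S/(S\PP)}; S ∉ chart

NO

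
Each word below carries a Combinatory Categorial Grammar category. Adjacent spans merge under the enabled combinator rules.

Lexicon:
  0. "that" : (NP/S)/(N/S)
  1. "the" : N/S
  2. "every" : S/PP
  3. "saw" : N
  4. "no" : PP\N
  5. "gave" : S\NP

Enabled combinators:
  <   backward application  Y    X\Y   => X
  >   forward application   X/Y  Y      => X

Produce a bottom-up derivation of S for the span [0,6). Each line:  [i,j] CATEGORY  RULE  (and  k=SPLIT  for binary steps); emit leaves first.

[0,1] (NP/S)/(N/S)  lex  "that"
[1,2] N/S  lex  "the"
[0,2] NP/S  >  k=1
[2,3] S/PP  lex  "every"
[3,4] N  lex  "saw"
[4,5] PP\N  lex  "no"
[3,5] PP  <  k=4
[2,5] S  >  k=3
[0,5] NP  >  k=2
[5,6] S\NP  lex  "gave"
[0,6] S  <  k=5

[0,6] S   <
  [0,5] NP   >
    [0,2] NP/S   >
      [0,1] "that" : (NP/S)/(N/S)
      [1,2] "the" : N/S
    [2,5] S   >
      [2,3] "every" : S/PP
      [3,5] PP   <
        [3,4] "saw" : N
        [4,5] "no" : PP\N
  [5,6] "gave" : S\NP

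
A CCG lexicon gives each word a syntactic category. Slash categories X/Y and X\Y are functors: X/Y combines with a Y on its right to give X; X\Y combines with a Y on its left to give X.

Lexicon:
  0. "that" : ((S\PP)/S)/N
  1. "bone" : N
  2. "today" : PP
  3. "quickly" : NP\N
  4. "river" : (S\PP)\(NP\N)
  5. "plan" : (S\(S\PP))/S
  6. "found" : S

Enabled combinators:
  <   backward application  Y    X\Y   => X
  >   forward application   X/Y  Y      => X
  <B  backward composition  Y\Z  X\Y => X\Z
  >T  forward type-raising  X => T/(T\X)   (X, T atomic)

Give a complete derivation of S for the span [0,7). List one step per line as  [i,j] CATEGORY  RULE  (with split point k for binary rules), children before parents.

[0,1] ((S\PP)/S)/N  lex  "that"
[1,2] N  lex  "bone"
[0,2] (S\PP)/S  >  k=1
[2,3] PP  lex  "today"
[3,4] NP\N  lex  "quickly"
[4,5] (S\PP)\(NP\N)  lex  "river"
[3,5] S\PP  <  k=4
[2,5] S  <  k=3
[0,5] S\PP  >  k=2
[5,6] (S\(S\PP))/S  lex  "plan"
[6,7] S  lex  "found"
[5,7] S\(S\PP)  >  k=6
[0,7] S  <  k=5

[0,7] S   <
  [0,5] S\PP   >
    [0,2] (S\PP)/S   >
      [0,1] "that" : ((S\PP)/S)/N
      [1,2] "bone" : N
    [2,5] S   <
      [2,3] "today" : PP
      [3,5] S\PP   <
        [3,4] "quickly" : NP\N
        [4,5] "river" : (S\PP)\(NP\N)
  [5,7] S\(S\PP)   >
    [5,6] "plan" : (S\(S\PP))/S
    [6,7] "found" : S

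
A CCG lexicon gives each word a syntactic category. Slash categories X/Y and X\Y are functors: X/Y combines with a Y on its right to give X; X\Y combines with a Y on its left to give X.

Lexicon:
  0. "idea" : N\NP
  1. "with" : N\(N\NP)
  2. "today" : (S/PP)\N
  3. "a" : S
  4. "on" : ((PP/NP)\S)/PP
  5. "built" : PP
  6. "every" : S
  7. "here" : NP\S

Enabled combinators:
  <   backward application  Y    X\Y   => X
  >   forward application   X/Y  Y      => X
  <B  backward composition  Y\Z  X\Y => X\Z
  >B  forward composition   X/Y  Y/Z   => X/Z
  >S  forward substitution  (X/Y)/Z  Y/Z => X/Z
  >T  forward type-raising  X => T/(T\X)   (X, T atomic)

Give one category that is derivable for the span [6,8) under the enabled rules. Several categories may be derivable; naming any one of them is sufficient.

NP

[0,8] S   >
  [0,3] S/PP   <
    [0,2] N   <
      [0,1] "idea" : N\NP
      [1,2] "with" : N\(N\NP)
    [2,3] "today" : (S/PP)\N
  [3,8] PP   >
    [3,6] PP/NP   <
      [3,4] "a" : S
      [4,6] (PP/NP)\S   >
        [4,5] "on" : ((PP/NP)\S)/PP
        [5,6] "built" : PP
    [6,8] NP   >
      [6,7] NP/(NP\S)   >T
        [6,7] "every" : S
      [7,8] "here" : NP\S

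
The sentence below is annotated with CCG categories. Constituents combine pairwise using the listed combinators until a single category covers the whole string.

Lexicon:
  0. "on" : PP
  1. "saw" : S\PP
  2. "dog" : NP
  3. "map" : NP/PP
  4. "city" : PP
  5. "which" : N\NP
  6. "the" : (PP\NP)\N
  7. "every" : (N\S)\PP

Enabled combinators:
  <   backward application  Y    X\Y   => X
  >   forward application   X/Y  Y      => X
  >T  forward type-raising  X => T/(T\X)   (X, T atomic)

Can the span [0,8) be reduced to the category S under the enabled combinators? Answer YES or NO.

NO

PP S\PP NP NP/PP PP N\NP (PP\NP)\N (N\S)\PP
CKY chart[0,8] = {N, N/(N\N), NP/(NP\N), PP/(PP\N), S/(S\N)}; S ∉ chart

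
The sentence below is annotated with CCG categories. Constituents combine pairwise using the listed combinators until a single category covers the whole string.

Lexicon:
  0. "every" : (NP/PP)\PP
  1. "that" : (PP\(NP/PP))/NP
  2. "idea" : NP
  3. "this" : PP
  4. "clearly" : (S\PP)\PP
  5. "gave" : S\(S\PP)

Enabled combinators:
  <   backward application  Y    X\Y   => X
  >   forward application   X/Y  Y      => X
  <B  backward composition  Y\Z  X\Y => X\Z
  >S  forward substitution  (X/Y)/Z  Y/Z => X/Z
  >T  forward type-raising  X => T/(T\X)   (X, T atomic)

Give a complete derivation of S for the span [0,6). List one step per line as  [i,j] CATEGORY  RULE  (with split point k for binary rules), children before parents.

[0,1] (NP/PP)\PP  lex  "every"
[1,2] (PP\(NP/PP))/NP  lex  "that"
[2,3] NP  lex  "idea"
[1,3] PP\(NP/PP)  >  k=2
[0,3] PP\PP  <B  k=1
[3,4] PP  lex  "this"
[4,5] (S\PP)\PP  lex  "clearly"
[3,5] S\PP  <  k=4
[0,5] S\PP  <B  k=3
[5,6] S\(S\PP)  lex  "gave"
[0,6] S  <  k=5

[0,6] S   <
  [0,5] S\PP   <B
    [0,3] PP\PP   <B
      [0,1] "every" : (NP/PP)\PP
      [1,3] PP\(NP/PP)   >
        [1,2] "that" : (PP\(NP/PP))/NP
        [2,3] "idea" : NP
    [3,5] S\PP   <
      [3,4] "this" : PP
      [4,5] "clearly" : (S\PP)\PP
  [5,6] "gave" : S\(S\PP)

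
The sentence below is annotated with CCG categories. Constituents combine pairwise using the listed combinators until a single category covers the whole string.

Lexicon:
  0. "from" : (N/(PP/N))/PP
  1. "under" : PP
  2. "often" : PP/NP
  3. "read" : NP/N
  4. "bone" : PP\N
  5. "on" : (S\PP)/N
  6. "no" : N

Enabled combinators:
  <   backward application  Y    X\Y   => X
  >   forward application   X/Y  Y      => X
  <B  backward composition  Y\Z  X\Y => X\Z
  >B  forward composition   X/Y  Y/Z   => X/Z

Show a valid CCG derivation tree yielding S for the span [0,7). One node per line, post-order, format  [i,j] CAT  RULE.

[0,1] (N/(PP/N))/PP  lex  "from"
[1,2] PP  lex  "under"
[0,2] N/(PP/N)  >  k=1
[2,3] PP/NP  lex  "often"
[3,4] NP/N  lex  "read"
[2,4] PP/N  >B  k=3
[0,4] N  >  k=2
[4,5] PP\N  lex  "bone"
[5,6] (S\PP)/N  lex  "on"
[6,7] N  lex  "no"
[5,7] S\PP  >  k=6
[4,7] S\N  <B  k=5
[0,7] S  <  k=4

[0,7] S   <
  [0,4] N   >
    [0,2] N/(PP/N)   >
      [0,1] "from" : (N/(PP/N))/PP
      [1,2] "under" : PP
    [2,4] PP/N   >B
      [2,3] "often" : PP/NP
      [3,4] "read" : NP/N
  [4,7] S\N   <B
    [4,5] "bone" : PP\N
    [5,7] S\PP   >
      [5,6] "on" : (S\PP)/N
      [6,7] "no" : N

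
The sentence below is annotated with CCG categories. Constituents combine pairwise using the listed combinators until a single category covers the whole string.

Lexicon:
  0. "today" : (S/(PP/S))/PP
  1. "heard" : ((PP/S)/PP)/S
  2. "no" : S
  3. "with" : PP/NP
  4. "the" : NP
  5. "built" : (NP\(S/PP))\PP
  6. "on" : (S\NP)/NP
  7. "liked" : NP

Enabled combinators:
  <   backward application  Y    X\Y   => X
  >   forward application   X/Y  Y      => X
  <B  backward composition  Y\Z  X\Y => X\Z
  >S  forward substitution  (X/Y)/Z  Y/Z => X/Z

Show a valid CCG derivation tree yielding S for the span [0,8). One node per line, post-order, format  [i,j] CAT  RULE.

[0,8] S   <
  [0,6] NP   <
    [0,3] S/PP   >S
      [0,1] "today" : (S/(PP/S))/PP
      [1,3] (PP/S)/PP   >
        [1,2] "heard" : ((PP/S)/PP)/S
        [2,3] "no" : S
    [3,6] NP\(S/PP)   <
      [3,5] PP   >
        [3,4] "with" : PP/NP
        [4,5] "the" : NP
      [5,6] "built" : (NP\(S/PP))\PP
  [6,8] S\NP   >
    [6,7] "on" : (S\NP)/NP
    [7,8] "liked" : NP

[0,1] (S/(PP/S))/PP  lex  "today"
[1,2] ((PP/S)/PP)/S  lex  "heard"
[2,3] S  lex  "no"
[1,3] (PP/S)/PP  >  k=2
[0,3] S/PP  >S  k=1
[3,4] PP/NP  lex  "with"
[4,5] NP  lex  "the"
[3,5] PP  >  k=4
[5,6] (NP\(S/PP))\PP  lex  "built"
[3,6] NP\(S/PP)  <  k=5
[0,6] NP  <  k=3
[6,7] (S\NP)/NP  lex  "on"
[7,8] NP  lex  "liked"
[6,8] S\NP  >  k=7
[0,8] S  <  k=6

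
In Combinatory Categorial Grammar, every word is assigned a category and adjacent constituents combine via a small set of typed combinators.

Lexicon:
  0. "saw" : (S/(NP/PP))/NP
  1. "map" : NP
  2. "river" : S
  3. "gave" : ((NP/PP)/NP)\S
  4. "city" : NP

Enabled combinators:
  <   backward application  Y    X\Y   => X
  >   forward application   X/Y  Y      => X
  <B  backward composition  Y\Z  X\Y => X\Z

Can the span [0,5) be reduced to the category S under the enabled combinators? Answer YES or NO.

YES

[0,5] S   >
  [0,2] S/(NP/PP)   >
    [0,1] "saw" : (S/(NP/PP))/NP
    [1,2] "map" : NP
  [2,5] NP/PP   >
    [2,4] (NP/PP)/NP   <
      [2,3] "river" : S
      [3,4] "gave" : ((NP/PP)/NP)\S
    [4,5] "city" : NP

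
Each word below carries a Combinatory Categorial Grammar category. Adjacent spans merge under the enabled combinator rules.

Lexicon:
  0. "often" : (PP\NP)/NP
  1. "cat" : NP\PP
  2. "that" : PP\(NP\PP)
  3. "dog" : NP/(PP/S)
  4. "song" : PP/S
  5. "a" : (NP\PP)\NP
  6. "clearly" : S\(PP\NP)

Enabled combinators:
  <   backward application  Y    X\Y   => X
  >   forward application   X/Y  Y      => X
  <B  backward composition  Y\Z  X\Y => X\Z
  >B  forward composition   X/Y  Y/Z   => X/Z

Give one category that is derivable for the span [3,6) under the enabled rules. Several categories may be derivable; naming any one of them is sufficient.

[0,7] S   <
  [0,6] PP\NP   >
    [0,1] "often" : (PP\NP)/NP
    [1,6] NP   <
      [1,3] PP   <
        [1,2] "cat" : NP\PP
        [2,3] "that" : PP\(NP\PP)
      [3,6] NP\PP   <
        [3,5] NP   >
          [3,4] "dog" : NP/(PP/S)
          [4,5] "song" : PP/S
        [5,6] "a" : (NP\PP)\NP
  [6,7] "clearly" : S\(PP\NP)

NP\PP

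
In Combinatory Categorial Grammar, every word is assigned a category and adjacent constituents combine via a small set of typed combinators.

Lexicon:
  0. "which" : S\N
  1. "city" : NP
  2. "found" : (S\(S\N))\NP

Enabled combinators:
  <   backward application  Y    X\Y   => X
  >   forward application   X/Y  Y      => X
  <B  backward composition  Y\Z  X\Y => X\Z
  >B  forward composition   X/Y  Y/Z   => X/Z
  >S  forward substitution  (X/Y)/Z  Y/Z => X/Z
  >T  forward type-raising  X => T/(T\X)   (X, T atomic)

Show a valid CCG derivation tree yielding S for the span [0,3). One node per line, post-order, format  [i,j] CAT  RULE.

[0,3] S   <
  [0,1] "which" : S\N
  [1,3] S\(S\N)   <
    [1,2] "city" : NP
    [2,3] "found" : (S\(S\N))\NP

[0,1] S\N  lex  "which"
[1,2] NP  lex  "city"
[2,3] (S\(S\N))\NP  lex  "found"
[1,3] S\(S\N)  <  k=2
[0,3] S  <  k=1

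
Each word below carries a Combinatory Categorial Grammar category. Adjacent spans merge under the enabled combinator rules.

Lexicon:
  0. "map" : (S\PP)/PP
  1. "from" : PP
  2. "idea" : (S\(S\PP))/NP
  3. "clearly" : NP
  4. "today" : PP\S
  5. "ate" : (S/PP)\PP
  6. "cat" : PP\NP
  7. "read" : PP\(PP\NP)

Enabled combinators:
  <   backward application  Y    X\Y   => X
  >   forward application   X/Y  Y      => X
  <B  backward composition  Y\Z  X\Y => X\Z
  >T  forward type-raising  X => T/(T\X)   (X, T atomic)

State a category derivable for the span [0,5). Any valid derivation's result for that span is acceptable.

[0,8] S   >
  [0,6] S/PP   <
    [0,5] PP   <
      [0,4] S   <
        [0,2] S\PP   >
          [0,1] "map" : (S\PP)/PP
          [1,2] "from" : PP
        [2,4] S\(S\PP)   >
          [2,3] "idea" : (S\(S\PP))/NP
          [3,4] "clearly" : NP
      [4,5] "today" : PP\S
    [5,6] "ate" : (S/PP)\PP
  [6,8] PP   <
    [6,7] "cat" : PP\NP
    [7,8] "read" : PP\(PP\NP)

PP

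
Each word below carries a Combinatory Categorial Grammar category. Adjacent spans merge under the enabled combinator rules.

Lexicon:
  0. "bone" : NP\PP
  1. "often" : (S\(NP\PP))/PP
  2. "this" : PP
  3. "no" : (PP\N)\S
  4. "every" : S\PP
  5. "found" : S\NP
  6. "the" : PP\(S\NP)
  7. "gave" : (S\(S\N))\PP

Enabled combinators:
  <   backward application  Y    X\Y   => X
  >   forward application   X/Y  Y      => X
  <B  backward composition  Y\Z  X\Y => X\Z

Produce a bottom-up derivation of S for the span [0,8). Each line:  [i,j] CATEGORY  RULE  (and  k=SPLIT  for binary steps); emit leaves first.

[0,8] S   <
  [0,5] S\N   <B
    [0,4] PP\N   <
      [0,3] S   <
        [0,1] "bone" : NP\PP
        [1,3] S\(NP\PP)   >
          [1,2] "often" : (S\(NP\PP))/PP
          [2,3] "this" : PP
      [3,4] "no" : (PP\N)\S
    [4,5] "every" : S\PP
  [5,8] S\(S\N)   <
    [5,7] PP   <
      [5,6] "found" : S\NP
      [6,7] "the" : PP\(S\NP)
    [7,8] "gave" : (S\(S\N))\PP

[0,1] NP\PP  lex  "bone"
[1,2] (S\(NP\PP))/PP  lex  "often"
[2,3] PP  lex  "this"
[1,3] S\(NP\PP)  >  k=2
[0,3] S  <  k=1
[3,4] (PP\N)\S  lex  "no"
[0,4] PP\N  <  k=3
[4,5] S\PP  lex  "every"
[0,5] S\N  <B  k=4
[5,6] S\NP  lex  "found"
[6,7] PP\(S\NP)  lex  "the"
[5,7] PP  <  k=6
[7,8] (S\(S\N))\PP  lex  "gave"
[5,8] S\(S\N)  <  k=7
[0,8] S  <  k=5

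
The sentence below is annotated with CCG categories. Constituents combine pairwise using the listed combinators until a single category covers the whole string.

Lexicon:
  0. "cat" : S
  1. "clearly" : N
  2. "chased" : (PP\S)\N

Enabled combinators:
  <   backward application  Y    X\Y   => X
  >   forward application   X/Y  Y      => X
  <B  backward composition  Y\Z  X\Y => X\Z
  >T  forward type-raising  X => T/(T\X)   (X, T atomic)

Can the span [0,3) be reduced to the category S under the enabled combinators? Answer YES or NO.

NO

S N (PP\S)\N
CKY chart[0,3] = {N/(N\PP), NP/(NP\PP), PP, PP/(PP\PP), S/(S\PP)}; S ∉ chart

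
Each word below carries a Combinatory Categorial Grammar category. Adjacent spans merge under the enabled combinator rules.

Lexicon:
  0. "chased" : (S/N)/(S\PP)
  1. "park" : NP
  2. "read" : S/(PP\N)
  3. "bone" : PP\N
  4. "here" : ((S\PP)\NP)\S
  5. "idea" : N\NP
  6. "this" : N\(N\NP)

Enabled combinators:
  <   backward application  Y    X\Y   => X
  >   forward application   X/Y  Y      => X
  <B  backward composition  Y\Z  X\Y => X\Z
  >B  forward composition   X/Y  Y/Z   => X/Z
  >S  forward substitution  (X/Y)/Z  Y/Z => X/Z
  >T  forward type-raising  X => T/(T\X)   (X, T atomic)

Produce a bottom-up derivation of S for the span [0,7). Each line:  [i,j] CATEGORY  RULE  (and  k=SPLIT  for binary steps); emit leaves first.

[0,1] (S/N)/(S\PP)  lex  "chased"
[1,2] NP  lex  "park"
[2,3] S/(PP\N)  lex  "read"
[3,4] PP\N  lex  "bone"
[2,4] S  >  k=3
[4,5] ((S\PP)\NP)\S  lex  "here"
[2,5] (S\PP)\NP  <  k=4
[1,5] S\PP  <  k=2
[0,5] S/N  >  k=1
[5,6] N\NP  lex  "idea"
[6,7] N\(N\NP)  lex  "this"
[5,7] N  <  k=6
[0,7] S  >  k=5

[0,7] S   >
  [0,5] S/N   >
    [0,1] "chased" : (S/N)/(S\PP)
    [1,5] S\PP   <
      [1,2] "park" : NP
      [2,5] (S\PP)\NP   <
        [2,4] S   >
          [2,3] "read" : S/(PP\N)
          [3,4] "bone" : PP\N
        [4,5] "here" : ((S\PP)\NP)\S
  [5,7] N   <
    [5,6] "idea" : N\NP
    [6,7] "this" : N\(N\NP)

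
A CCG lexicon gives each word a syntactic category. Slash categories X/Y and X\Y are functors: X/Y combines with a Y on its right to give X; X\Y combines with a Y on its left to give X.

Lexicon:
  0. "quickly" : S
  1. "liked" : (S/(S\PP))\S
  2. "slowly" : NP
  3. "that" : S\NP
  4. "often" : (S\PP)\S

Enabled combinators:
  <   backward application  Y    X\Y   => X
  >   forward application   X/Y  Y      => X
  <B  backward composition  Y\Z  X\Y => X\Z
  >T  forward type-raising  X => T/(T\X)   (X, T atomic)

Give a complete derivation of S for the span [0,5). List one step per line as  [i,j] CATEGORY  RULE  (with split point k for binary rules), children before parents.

[0,5] S   >
  [0,2] S/(S\PP)   <
    [0,1] "quickly" : S
    [1,2] "liked" : (S/(S\PP))\S
  [2,5] S\PP   <
    [2,4] S   <
      [2,3] "slowly" : NP
      [3,4] "that" : S\NP
    [4,5] "often" : (S\PP)\S

[0,1] S  lex  "quickly"
[1,2] (S/(S\PP))\S  lex  "liked"
[0,2] S/(S\PP)  <  k=1
[2,3] NP  lex  "slowly"
[3,4] S\NP  lex  "that"
[2,4] S  <  k=3
[4,5] (S\PP)\S  lex  "often"
[2,5] S\PP  <  k=4
[0,5] S  >  k=2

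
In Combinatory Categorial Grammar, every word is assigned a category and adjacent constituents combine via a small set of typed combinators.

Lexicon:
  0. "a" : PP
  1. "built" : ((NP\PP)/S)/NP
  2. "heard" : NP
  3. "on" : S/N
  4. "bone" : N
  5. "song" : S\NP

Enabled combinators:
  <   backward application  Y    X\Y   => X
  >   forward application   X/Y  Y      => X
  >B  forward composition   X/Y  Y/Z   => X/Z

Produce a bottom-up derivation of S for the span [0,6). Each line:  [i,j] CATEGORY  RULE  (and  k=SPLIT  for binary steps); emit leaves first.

[0,1] PP  lex  "a"
[1,2] ((NP\PP)/S)/NP  lex  "built"
[2,3] NP  lex  "heard"
[1,3] (NP\PP)/S  >  k=2
[3,4] S/N  lex  "on"
[4,5] N  lex  "bone"
[3,5] S  >  k=4
[1,5] NP\PP  >  k=3
[0,5] NP  <  k=1
[5,6] S\NP  lex  "song"
[0,6] S  <  k=5

[0,6] S   <
  [0,5] NP   <
    [0,1] "a" : PP
    [1,5] NP\PP   >
      [1,3] (NP\PP)/S   >
        [1,2] "built" : ((NP\PP)/S)/NP
        [2,3] "heard" : NP
      [3,5] S   >
        [3,4] "on" : S/N
        [4,5] "bone" : N
  [5,6] "song" : S\NP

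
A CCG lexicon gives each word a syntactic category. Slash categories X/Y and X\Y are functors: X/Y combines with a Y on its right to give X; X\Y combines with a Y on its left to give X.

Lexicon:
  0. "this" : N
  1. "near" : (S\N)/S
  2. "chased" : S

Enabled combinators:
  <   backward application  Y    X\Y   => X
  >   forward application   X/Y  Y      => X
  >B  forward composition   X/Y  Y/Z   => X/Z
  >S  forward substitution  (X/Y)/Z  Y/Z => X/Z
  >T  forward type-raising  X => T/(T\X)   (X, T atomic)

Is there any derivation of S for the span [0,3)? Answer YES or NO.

[0,3] S   <
  [0,1] "this" : N
  [1,3] S\N   >
    [1,2] "near" : (S\N)/S
    [2,3] "chased" : S

YES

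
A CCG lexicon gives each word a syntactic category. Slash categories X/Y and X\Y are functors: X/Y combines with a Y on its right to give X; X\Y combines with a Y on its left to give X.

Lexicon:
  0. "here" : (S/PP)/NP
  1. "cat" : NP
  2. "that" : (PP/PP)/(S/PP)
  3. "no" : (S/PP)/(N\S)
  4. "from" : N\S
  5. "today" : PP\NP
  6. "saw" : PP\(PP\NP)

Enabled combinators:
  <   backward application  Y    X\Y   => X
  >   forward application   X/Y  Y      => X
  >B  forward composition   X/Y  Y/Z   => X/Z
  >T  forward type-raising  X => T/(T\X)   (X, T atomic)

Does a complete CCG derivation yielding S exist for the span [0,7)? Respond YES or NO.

[0,7] S   >
  [0,5] S/PP   >B
    [0,2] S/PP   >
      [0,1] "here" : (S/PP)/NP
      [1,2] "cat" : NP
    [2,5] PP/PP   >
      [2,3] "that" : (PP/PP)/(S/PP)
      [3,5] S/PP   >
        [3,4] "no" : (S/PP)/(N\S)
        [4,5] "from" : N\S
  [5,7] PP   <
    [5,6] "today" : PP\NP
    [6,7] "saw" : PP\(PP\NP)

YES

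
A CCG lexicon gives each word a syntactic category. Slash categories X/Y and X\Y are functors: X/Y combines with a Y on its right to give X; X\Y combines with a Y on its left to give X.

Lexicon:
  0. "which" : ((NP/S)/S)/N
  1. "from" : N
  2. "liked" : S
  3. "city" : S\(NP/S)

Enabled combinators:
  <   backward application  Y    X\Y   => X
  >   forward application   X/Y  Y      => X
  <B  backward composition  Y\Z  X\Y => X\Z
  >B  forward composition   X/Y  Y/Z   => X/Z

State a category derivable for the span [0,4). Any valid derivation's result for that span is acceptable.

[0,4] S   <
  [0,3] NP/S   >
    [0,2] (NP/S)/S   >
      [0,1] "which" : ((NP/S)/S)/N
      [1,2] "from" : N
    [2,3] "liked" : S
  [3,4] "city" : S\(NP/S)

S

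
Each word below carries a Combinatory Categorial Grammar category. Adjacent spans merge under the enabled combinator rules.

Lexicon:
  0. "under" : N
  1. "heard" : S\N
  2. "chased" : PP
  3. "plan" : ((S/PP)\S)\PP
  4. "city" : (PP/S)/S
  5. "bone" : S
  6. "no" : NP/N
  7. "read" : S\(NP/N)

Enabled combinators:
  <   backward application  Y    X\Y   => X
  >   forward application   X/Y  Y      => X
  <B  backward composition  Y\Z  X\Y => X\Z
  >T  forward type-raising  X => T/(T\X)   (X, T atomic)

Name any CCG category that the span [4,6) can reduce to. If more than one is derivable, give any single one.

[0,8] S   >
  [0,4] S/PP   <
    [0,2] S   <
      [0,1] "under" : N
      [1,2] "heard" : S\N
    [2,4] (S/PP)\S   <
      [2,3] "chased" : PP
      [3,4] "plan" : ((S/PP)\S)\PP
  [4,8] PP   >
    [4,6] PP/S   >
      [4,5] "city" : (PP/S)/S
      [5,6] "bone" : S
    [6,8] S   <
      [6,7] "no" : NP/N
      [7,8] "read" : S\(NP/N)

PP/S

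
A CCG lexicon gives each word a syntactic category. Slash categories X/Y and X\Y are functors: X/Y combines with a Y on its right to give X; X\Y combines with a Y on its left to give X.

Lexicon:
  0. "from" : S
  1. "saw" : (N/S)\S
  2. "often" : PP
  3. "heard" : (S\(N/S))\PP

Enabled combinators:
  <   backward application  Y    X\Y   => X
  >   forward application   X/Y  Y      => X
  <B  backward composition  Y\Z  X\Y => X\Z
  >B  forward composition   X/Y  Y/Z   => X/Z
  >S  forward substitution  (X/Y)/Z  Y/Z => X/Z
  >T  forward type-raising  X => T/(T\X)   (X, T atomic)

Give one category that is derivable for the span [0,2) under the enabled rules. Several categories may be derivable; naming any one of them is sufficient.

N/S

[0,4] S   <
  [0,2] N/S   <
    [0,1] "from" : S
    [1,2] "saw" : (N/S)\S
  [2,4] S\(N/S)   <
    [2,3] "often" : PP
    [3,4] "heard" : (S\(N/S))\PP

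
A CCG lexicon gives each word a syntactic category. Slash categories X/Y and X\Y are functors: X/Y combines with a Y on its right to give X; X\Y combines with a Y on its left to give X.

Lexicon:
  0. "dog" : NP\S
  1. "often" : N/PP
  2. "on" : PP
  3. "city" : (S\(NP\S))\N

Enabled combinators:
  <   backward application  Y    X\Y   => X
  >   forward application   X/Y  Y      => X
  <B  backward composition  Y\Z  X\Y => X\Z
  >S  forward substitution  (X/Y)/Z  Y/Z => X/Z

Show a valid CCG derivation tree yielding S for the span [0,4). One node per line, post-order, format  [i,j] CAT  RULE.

[0,1] NP\S  lex  "dog"
[1,2] N/PP  lex  "often"
[2,3] PP  lex  "on"
[1,3] N  >  k=2
[3,4] (S\(NP\S))\N  lex  "city"
[1,4] S\(NP\S)  <  k=3
[0,4] S  <  k=1

[0,4] S   <
  [0,1] "dog" : NP\S
  [1,4] S\(NP\S)   <
    [1,3] N   >
      [1,2] "often" : N/PP
      [2,3] "on" : PP
    [3,4] "city" : (S\(NP\S))\N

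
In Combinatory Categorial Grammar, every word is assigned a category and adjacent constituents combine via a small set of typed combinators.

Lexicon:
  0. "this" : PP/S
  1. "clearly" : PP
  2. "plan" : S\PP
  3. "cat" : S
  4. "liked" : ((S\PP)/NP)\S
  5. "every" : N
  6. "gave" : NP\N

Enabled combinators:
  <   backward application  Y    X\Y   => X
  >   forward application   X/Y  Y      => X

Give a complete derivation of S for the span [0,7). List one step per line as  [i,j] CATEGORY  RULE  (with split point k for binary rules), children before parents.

[0,7] S   <
  [0,3] PP   >
    [0,1] "this" : PP/S
    [1,3] S   <
      [1,2] "clearly" : PP
      [2,3] "plan" : S\PP
  [3,7] S\PP   >
    [3,5] (S\PP)/NP   <
      [3,4] "cat" : S
      [4,5] "liked" : ((S\PP)/NP)\S
    [5,7] NP   <
      [5,6] "every" : N
      [6,7] "gave" : NP\N

[0,1] PP/S  lex  "this"
[1,2] PP  lex  "clearly"
[2,3] S\PP  lex  "plan"
[1,3] S  <  k=2
[0,3] PP  >  k=1
[3,4] S  lex  "cat"
[4,5] ((S\PP)/NP)\S  lex  "liked"
[3,5] (S\PP)/NP  <  k=4
[5,6] N  lex  "every"
[6,7] NP\N  lex  "gave"
[5,7] NP  <  k=6
[3,7] S\PP  >  k=5
[0,7] S  <  k=3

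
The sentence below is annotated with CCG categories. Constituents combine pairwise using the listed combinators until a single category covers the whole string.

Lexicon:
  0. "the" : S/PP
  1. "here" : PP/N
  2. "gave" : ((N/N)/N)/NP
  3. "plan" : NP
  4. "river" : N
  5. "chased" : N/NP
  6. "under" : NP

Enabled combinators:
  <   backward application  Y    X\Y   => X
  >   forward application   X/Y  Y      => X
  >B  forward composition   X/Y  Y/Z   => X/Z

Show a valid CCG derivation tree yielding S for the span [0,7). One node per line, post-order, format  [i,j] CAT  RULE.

[0,1] S/PP  lex  "the"
[1,2] PP/N  lex  "here"
[2,3] ((N/N)/N)/NP  lex  "gave"
[3,4] NP  lex  "plan"
[2,4] (N/N)/N  >  k=3
[4,5] N  lex  "river"
[2,5] N/N  >  k=4
[1,5] PP/N  >B  k=2
[5,6] N/NP  lex  "chased"
[6,7] NP  lex  "under"
[5,7] N  >  k=6
[1,7] PP  >  k=5
[0,7] S  >  k=1

[0,7] S   >
  [0,1] "the" : S/PP
  [1,7] PP   >
    [1,5] PP/N   >B
      [1,2] "here" : PP/N
      [2,5] N/N   >
        [2,4] (N/N)/N   >
          [2,3] "gave" : ((N/N)/N)/NP
          [3,4] "plan" : NP
        [4,5] "river" : N
    [5,7] N   >
      [5,6] "chased" : N/NP
      [6,7] "under" : NP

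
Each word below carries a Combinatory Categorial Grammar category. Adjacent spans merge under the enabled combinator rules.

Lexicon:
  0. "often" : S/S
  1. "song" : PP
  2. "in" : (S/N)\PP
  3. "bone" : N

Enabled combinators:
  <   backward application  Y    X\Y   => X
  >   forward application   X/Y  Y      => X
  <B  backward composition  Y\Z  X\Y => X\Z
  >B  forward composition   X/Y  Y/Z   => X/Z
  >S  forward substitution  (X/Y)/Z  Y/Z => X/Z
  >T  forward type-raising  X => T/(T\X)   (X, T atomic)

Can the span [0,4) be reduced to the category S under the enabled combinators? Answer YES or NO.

YES

[0,4] S   >
  [0,3] S/N   >B
    [0,1] "often" : S/S
    [1,3] S/N   <
      [1,2] "song" : PP
      [2,3] "in" : (S/N)\PP
  [3,4] "bone" : N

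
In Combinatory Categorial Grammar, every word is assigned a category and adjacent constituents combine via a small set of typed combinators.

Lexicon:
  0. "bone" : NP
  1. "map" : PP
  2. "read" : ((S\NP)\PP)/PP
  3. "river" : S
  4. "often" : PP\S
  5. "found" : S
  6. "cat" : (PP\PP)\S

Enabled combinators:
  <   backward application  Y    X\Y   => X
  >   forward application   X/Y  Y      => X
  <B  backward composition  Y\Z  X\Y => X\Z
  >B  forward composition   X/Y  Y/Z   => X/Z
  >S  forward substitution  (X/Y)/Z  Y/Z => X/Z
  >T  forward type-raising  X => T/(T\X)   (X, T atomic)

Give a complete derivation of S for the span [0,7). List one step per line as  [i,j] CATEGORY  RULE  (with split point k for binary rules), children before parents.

[0,7] S   <
  [0,1] "bone" : NP
  [1,7] S\NP   <
    [1,2] "map" : PP
    [2,7] (S\NP)\PP   >
      [2,3] "read" : ((S\NP)\PP)/PP
      [3,7] PP   <
        [3,4] "river" : S
        [4,7] PP\S   <B
          [4,5] "often" : PP\S
          [5,7] PP\PP   <
            [5,6] "found" : S
            [6,7] "cat" : (PP\PP)\S

[0,1] NP  lex  "bone"
[1,2] PP  lex  "map"
[2,3] ((S\NP)\PP)/PP  lex  "read"
[3,4] S  lex  "river"
[4,5] PP\S  lex  "often"
[5,6] S  lex  "found"
[6,7] (PP\PP)\S  lex  "cat"
[5,7] PP\PP  <  k=6
[4,7] PP\S  <B  k=5
[3,7] PP  <  k=4
[2,7] (S\NP)\PP  >  k=3
[1,7] S\NP  <  k=2
[0,7] S  <  k=1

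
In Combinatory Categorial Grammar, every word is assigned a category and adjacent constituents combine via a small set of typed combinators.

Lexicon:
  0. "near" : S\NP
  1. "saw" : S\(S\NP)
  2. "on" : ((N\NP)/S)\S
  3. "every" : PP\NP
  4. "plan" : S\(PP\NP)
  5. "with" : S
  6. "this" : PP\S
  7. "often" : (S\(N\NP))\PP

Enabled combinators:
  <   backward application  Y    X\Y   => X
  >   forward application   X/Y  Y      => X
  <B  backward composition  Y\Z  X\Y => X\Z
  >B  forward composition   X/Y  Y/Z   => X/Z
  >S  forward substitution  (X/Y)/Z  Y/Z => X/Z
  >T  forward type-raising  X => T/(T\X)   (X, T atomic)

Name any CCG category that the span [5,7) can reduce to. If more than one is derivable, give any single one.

PP

[0,8] S   <
  [0,5] N\NP   >
    [0,3] (N\NP)/S   <
      [0,2] S   <
        [0,1] "near" : S\NP
        [1,2] "saw" : S\(S\NP)
      [2,3] "on" : ((N\NP)/S)\S
    [3,5] S   <
      [3,4] "every" : PP\NP
      [4,5] "plan" : S\(PP\NP)
  [5,8] S\(N\NP)   <
    [5,7] PP   >
      [5,6] PP/(PP\S)   >T
        [5,6] "with" : S
      [6,7] "this" : PP\S
    [7,8] "often" : (S\(N\NP))\PP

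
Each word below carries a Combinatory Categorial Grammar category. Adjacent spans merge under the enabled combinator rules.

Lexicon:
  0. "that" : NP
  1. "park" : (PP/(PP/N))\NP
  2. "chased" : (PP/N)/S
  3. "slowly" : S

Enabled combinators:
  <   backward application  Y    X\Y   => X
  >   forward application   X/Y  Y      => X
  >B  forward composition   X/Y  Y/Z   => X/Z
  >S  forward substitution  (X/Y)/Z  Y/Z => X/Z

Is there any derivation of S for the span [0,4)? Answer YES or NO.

NO

NP (PP/(PP/N))\NP (PP/N)/S S
CKY chart[0,4] = {PP}; S ∉ chart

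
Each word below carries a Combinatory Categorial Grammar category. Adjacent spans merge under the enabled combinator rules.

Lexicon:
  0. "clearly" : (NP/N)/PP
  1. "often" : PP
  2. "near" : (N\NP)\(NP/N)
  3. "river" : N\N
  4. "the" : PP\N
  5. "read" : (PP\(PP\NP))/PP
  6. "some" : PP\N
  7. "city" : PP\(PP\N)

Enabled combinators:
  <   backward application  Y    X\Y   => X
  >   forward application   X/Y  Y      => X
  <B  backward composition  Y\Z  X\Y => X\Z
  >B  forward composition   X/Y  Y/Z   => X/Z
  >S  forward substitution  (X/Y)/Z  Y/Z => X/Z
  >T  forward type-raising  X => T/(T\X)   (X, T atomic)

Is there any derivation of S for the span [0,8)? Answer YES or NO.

(NP/N)/PP PP (N\NP)\(NP/N) N\N PP\N (PP\(PP\NP))/PP PP\N PP\(PP\N)
CKY chart[0,8] = {N/(N\PP), NP/(NP\PP), PP, PP/(PP\PP), S/(S\PP)}; S ∉ chart

NO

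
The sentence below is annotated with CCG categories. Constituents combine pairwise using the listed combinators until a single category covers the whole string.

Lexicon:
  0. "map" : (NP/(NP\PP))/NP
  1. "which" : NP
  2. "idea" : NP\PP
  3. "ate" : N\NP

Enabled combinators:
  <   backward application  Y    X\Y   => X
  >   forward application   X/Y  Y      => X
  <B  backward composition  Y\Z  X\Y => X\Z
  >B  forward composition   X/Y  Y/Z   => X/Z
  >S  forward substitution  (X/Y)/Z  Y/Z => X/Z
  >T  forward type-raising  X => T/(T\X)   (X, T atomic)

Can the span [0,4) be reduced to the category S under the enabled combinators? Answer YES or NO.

NO

(NP/(NP\PP))/NP NP NP\PP N\NP
CKY chart[0,4] = {N, N/(N\N), NP/(NP\N), PP/(PP\N), S/(S\N)}; S ∉ chart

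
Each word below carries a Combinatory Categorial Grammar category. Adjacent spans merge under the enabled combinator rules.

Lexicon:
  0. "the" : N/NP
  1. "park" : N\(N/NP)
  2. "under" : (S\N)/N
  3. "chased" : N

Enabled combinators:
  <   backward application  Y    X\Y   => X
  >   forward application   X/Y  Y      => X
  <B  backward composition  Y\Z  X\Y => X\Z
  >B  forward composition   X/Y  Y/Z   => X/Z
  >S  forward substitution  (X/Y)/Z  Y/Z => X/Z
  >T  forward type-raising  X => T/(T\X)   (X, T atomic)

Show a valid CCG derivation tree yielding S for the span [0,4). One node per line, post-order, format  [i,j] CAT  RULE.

[0,1] N/NP  lex  "the"
[1,2] N\(N/NP)  lex  "park"
[0,2] N  <  k=1
[2,3] (S\N)/N  lex  "under"
[3,4] N  lex  "chased"
[2,4] S\N  >  k=3
[0,4] S  <  k=2

[0,4] S   <
  [0,2] N   <
    [0,1] "the" : N/NP
    [1,2] "park" : N\(N/NP)
  [2,4] S\N   >
    [2,3] "under" : (S\N)/N
    [3,4] "chased" : N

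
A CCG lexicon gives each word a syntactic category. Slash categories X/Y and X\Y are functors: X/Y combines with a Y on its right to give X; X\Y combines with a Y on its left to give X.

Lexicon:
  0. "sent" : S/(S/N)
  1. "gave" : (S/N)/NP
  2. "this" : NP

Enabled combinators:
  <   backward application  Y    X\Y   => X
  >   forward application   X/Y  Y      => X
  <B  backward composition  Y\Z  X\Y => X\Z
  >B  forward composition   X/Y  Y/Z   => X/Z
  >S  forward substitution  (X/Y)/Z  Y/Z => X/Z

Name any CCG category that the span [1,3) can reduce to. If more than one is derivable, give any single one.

S/N

[0,3] S   >
  [0,1] "sent" : S/(S/N)
  [1,3] S/N   >
    [1,2] "gave" : (S/N)/NP
    [2,3] "this" : NP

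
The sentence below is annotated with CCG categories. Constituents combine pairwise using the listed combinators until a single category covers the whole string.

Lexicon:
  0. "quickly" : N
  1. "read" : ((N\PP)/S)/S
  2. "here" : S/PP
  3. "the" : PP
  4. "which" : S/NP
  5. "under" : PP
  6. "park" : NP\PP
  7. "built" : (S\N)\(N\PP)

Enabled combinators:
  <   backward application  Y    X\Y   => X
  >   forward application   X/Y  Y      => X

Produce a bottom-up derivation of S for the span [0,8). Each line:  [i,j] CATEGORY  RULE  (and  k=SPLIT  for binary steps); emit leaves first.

[0,8] S   <
  [0,1] "quickly" : N
  [1,8] S\N   <
    [1,7] N\PP   >
      [1,4] (N\PP)/S   >
        [1,2] "read" : ((N\PP)/S)/S
        [2,4] S   >
          [2,3] "here" : S/PP
          [3,4] "the" : PP
      [4,7] S   >
        [4,5] "which" : S/NP
        [5,7] NP   <
          [5,6] "under" : PP
          [6,7] "park" : NP\PP
    [7,8] "built" : (S\N)\(N\PP)

[0,1] N  lex  "quickly"
[1,2] ((N\PP)/S)/S  lex  "read"
[2,3] S/PP  lex  "here"
[3,4] PP  lex  "the"
[2,4] S  >  k=3
[1,4] (N\PP)/S  >  k=2
[4,5] S/NP  lex  "which"
[5,6] PP  lex  "under"
[6,7] NP\PP  lex  "park"
[5,7] NP  <  k=6
[4,7] S  >  k=5
[1,7] N\PP  >  k=4
[7,8] (S\N)\(N\PP)  lex  "built"
[1,8] S\N  <  k=7
[0,8] S  <  k=1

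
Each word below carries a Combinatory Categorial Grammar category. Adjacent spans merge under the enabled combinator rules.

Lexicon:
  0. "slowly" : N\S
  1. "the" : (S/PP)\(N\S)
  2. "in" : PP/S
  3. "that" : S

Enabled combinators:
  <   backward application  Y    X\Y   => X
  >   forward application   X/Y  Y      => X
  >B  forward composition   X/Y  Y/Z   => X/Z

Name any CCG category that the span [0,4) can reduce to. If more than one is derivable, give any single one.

S

[0,4] S   >
  [0,2] S/PP   <
    [0,1] "slowly" : N\S
    [1,2] "the" : (S/PP)\(N\S)
  [2,4] PP   >
    [2,3] "in" : PP/S
    [3,4] "that" : S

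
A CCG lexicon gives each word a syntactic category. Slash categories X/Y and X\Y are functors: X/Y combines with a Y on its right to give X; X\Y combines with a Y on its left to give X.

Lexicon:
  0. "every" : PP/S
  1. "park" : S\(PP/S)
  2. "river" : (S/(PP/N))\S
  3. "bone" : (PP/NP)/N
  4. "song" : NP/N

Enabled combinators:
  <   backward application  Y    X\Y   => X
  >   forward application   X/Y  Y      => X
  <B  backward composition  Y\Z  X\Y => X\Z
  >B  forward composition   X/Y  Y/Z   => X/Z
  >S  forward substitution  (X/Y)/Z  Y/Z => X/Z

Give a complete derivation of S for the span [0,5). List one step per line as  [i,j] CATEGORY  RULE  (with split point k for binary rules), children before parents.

[0,5] S   >
  [0,3] S/(PP/N)   <
    [0,2] S   <
      [0,1] "every" : PP/S
      [1,2] "park" : S\(PP/S)
    [2,3] "river" : (S/(PP/N))\S
  [3,5] PP/N   >S
    [3,4] "bone" : (PP/NP)/N
    [4,5] "song" : NP/N

[0,1] PP/S  lex  "every"
[1,2] S\(PP/S)  lex  "park"
[0,2] S  <  k=1
[2,3] (S/(PP/N))\S  lex  "river"
[0,3] S/(PP/N)  <  k=2
[3,4] (PP/NP)/N  lex  "bone"
[4,5] NP/N  lex  "song"
[3,5] PP/N  >S  k=4
[0,5] S  >  k=3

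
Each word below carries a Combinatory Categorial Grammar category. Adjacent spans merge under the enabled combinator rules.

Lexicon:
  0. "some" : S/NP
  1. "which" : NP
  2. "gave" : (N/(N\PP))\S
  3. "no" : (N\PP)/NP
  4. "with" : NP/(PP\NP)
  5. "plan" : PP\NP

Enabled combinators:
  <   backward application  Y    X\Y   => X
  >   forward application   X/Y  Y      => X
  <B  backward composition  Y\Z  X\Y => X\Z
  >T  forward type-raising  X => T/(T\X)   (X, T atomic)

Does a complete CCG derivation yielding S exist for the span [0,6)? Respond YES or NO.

NO

S/NP NP (N/(N\PP))\S (N\PP)/NP NP/(PP\NP) PP\NP
CKY chart[0,6] = {N, N/(N\N), NP/(NP\N), PP/(PP\N), S/(S\N)}; S ∉ chart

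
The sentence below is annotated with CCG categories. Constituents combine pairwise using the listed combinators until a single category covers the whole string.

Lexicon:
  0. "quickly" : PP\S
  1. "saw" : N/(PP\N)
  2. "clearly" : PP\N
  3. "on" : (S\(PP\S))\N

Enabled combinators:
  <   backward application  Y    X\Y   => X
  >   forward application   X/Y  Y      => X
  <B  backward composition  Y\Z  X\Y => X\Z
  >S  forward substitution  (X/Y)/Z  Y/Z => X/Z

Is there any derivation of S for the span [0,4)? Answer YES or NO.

YES

[0,4] S   <
  [0,1] "quickly" : PP\S
  [1,4] S\(PP\S)   <
    [1,3] N   >
      [1,2] "saw" : N/(PP\N)
      [2,3] "clearly" : PP\N
    [3,4] "on" : (S\(PP\S))\N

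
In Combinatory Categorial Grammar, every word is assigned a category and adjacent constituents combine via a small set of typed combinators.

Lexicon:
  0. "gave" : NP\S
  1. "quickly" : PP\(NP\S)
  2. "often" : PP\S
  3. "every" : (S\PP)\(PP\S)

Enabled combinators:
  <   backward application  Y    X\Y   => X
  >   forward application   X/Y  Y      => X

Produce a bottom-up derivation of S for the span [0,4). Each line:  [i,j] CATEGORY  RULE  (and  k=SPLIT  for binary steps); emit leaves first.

[0,4] S   <
  [0,2] PP   <
    [0,1] "gave" : NP\S
    [1,2] "quickly" : PP\(NP\S)
  [2,4] S\PP   <
    [2,3] "often" : PP\S
    [3,4] "every" : (S\PP)\(PP\S)

[0,1] NP\S  lex  "gave"
[1,2] PP\(NP\S)  lex  "quickly"
[0,2] PP  <  k=1
[2,3] PP\S  lex  "often"
[3,4] (S\PP)\(PP\S)  lex  "every"
[2,4] S\PP  <  k=3
[0,4] S  <  k=2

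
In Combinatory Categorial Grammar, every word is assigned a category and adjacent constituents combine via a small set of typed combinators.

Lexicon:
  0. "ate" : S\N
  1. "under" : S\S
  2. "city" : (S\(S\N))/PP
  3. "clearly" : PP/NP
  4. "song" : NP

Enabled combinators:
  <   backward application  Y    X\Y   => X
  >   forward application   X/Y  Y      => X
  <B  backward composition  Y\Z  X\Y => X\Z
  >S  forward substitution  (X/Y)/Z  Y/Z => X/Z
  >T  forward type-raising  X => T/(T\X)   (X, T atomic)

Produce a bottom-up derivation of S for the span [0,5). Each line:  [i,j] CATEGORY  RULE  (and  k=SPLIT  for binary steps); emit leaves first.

[0,1] S\N  lex  "ate"
[1,2] S\S  lex  "under"
[0,2] S\N  <B  k=1
[2,3] (S\(S\N))/PP  lex  "city"
[3,4] PP/NP  lex  "clearly"
[4,5] NP  lex  "song"
[3,5] PP  >  k=4
[2,5] S\(S\N)  >  k=3
[0,5] S  <  k=2

[0,5] S   <
  [0,2] S\N   <B
    [0,1] "ate" : S\N
    [1,2] "under" : S\S
  [2,5] S\(S\N)   >
    [2,3] "city" : (S\(S\N))/PP
    [3,5] PP   >
      [3,4] "clearly" : PP/NP
      [4,5] "song" : NP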